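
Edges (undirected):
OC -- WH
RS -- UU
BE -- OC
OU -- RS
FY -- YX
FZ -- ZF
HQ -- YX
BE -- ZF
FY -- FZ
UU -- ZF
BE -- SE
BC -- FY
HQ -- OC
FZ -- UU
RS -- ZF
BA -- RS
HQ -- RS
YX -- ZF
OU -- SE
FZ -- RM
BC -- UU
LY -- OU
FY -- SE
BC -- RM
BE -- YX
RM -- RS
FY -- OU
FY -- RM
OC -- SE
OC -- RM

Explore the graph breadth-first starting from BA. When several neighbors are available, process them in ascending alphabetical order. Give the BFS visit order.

BA -> RS -> HQ -> OU -> RM -> UU -> ZF -> OC -> YX -> FY -> LY -> SE -> BC -> FZ -> BE -> WH

Visit BA; enqueue RS → queue [RS]
Visit RS; enqueue HQ, OU, RM, UU, ZF → queue [HQ, OU, RM, UU, ZF]
Visit HQ; enqueue OC, YX → queue [OU, RM, UU, ZF, OC, YX]
Visit OU; enqueue FY, LY, SE → queue [RM, UU, ZF, OC, YX, FY, LY, SE]
Visit RM; enqueue BC, FZ → queue [UU, ZF, OC, YX, FY, LY, SE, BC, FZ]
Visit UU → queue [ZF, OC, YX, FY, LY, SE, BC, FZ]
Visit ZF; enqueue BE → queue [OC, YX, FY, LY, SE, BC, FZ, BE]
Visit OC; enqueue WH → queue [YX, FY, LY, SE, BC, FZ, BE, WH]
Visit YX → queue [FY, LY, SE, BC, FZ, BE, WH]
Visit FY → queue [LY, SE, BC, FZ, BE, WH]
Visit LY → queue [SE, BC, FZ, BE, WH]
Visit SE → queue [BC, FZ, BE, WH]
Visit BC → queue [FZ, BE, WH]
Visit FZ → queue [BE, WH]
Visit BE → queue [WH]
Visit WH → queue []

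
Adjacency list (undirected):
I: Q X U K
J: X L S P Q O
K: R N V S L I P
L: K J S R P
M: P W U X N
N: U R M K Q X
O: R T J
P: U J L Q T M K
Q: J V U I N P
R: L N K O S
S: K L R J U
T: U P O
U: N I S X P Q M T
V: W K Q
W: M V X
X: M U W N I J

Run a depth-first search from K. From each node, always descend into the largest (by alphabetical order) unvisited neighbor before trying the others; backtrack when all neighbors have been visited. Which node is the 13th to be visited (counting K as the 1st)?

J

Visit K
K → V
V → W
W → X
X → U
U → T
T → P
P → Q
Q → N
N → R
R → S
S → L
L → J
J → O
N → M
Q → I

Visit order: K, V, W, X, U, T, P, Q, N, R, S, L, J, O, M, I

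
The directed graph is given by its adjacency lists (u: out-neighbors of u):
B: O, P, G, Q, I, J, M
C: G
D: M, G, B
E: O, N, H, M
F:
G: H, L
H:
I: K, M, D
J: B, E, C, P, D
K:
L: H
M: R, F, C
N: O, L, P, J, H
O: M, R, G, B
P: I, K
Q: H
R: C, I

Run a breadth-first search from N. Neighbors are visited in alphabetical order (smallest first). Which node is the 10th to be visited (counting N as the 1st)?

E

Visit N; enqueue H, J, L, O, P → queue [H, J, L, O, P]
Visit H → queue [J, L, O, P]
Visit J; enqueue B, C, D, E → queue [L, O, P, B, C, D, E]
Visit L → queue [O, P, B, C, D, E]
Visit O; enqueue G, M, R → queue [P, B, C, D, E, G, M, R]
Visit P; enqueue I, K → queue [B, C, D, E, G, M, R, I, K]
Visit B; enqueue Q → queue [C, D, E, G, M, R, I, K, Q]
Visit C → queue [D, E, G, M, R, I, K, Q]
Visit D → queue [E, G, M, R, I, K, Q]
Visit E → queue [G, M, R, I, K, Q]
Visit G → queue [M, R, I, K, Q]
Visit M; enqueue F → queue [R, I, K, Q, F]
Visit R → queue [I, K, Q, F]
Visit I → queue [K, Q, F]
Visit K → queue [Q, F]
Visit Q → queue [F]
Visit F → queue []

Visit order: N, H, J, L, O, P, B, C, D, E, G, M, R, I, K, Q, F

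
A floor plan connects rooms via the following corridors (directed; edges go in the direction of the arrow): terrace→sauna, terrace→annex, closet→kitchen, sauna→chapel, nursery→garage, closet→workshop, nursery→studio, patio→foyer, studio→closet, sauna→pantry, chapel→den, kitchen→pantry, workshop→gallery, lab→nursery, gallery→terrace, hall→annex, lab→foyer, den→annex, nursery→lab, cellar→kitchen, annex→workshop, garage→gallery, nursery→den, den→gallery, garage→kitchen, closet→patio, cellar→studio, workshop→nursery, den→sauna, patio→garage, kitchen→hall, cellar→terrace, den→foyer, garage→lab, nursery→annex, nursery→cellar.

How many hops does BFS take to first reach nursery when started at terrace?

3

Level 0: terrace
Level 1: annex, sauna
Level 2: chapel, pantry, workshop
Level 3: den, gallery, nursery
Level 4: cellar, foyer, garage, lab, studio
Level 5: closet, kitchen
Level 6: hall, patio
nursery first appears at level 3.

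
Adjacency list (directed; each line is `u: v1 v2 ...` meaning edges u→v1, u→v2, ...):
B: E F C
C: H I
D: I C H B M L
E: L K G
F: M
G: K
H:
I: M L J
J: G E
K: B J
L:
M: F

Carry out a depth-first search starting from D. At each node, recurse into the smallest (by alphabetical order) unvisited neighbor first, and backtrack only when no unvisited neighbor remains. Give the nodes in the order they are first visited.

Visit D
D → B
B → C
C → H
C → I
I → J
J → E
E → G
G → K
E → L
I → M
M → F

D → B → C → H → I → J → E → G → K → L → M → F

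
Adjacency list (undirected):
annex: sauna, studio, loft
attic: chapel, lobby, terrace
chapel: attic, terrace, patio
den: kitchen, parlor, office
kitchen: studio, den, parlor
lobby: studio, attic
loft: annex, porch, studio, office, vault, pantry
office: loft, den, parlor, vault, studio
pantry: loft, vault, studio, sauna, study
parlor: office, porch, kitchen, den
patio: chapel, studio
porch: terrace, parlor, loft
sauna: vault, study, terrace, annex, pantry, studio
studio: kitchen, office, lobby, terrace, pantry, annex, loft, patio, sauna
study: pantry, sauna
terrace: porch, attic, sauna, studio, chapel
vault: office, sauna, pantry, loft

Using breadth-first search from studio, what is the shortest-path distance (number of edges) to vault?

Level 0: studio
Level 1: annex, kitchen, lobby, loft, office, pantry, patio, sauna, terrace
Level 2: attic, chapel, den, parlor, porch, study, vault
vault first appears at level 2.

2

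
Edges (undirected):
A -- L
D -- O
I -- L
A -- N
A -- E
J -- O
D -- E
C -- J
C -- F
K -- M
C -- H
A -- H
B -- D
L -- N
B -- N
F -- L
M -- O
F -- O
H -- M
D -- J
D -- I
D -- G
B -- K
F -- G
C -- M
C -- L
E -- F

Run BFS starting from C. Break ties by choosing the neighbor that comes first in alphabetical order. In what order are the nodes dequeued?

C, F, H, J, L, M, E, G, O, A, D, I, N, K, B

Visit C; enqueue F, H, J, L, M → queue [F, H, J, L, M]
Visit F; enqueue E, G, O → queue [H, J, L, M, E, G, O]
Visit H; enqueue A → queue [J, L, M, E, G, O, A]
Visit J; enqueue D → queue [L, M, E, G, O, A, D]
Visit L; enqueue I, N → queue [M, E, G, O, A, D, I, N]
Visit M; enqueue K → queue [E, G, O, A, D, I, N, K]
Visit E → queue [G, O, A, D, I, N, K]
Visit G → queue [O, A, D, I, N, K]
Visit O → queue [A, D, I, N, K]
Visit A → queue [D, I, N, K]
Visit D; enqueue B → queue [I, N, K, B]
Visit I → queue [N, K, B]
Visit N → queue [K, B]
Visit K → queue [B]
Visit B → queue []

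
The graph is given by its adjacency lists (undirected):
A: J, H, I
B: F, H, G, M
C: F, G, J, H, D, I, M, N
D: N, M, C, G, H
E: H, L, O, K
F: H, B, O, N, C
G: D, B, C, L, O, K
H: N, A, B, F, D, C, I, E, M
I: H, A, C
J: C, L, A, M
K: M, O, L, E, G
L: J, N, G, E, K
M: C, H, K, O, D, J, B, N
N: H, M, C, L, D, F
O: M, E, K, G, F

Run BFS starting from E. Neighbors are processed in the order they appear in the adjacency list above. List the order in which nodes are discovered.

Visit E; enqueue H, L, O, K → queue [H, L, O, K]
Visit H; enqueue N, A, B, F, D, C, I, M → queue [L, O, K, N, A, B, F, D, C, I, M]
Visit L; enqueue J, G → queue [O, K, N, A, B, F, D, C, I, M, J, G]
Visit O → queue [K, N, A, B, F, D, C, I, M, J, G]
Visit K → queue [N, A, B, F, D, C, I, M, J, G]
Visit N → queue [A, B, F, D, C, I, M, J, G]
Visit A → queue [B, F, D, C, I, M, J, G]
Visit B → queue [F, D, C, I, M, J, G]
Visit F → queue [D, C, I, M, J, G]
Visit D → queue [C, I, M, J, G]
Visit C → queue [I, M, J, G]
Visit I → queue [M, J, G]
Visit M → queue [J, G]
Visit J → queue [G]
Visit G → queue []

E, H, L, O, K, N, A, B, F, D, C, I, M, J, G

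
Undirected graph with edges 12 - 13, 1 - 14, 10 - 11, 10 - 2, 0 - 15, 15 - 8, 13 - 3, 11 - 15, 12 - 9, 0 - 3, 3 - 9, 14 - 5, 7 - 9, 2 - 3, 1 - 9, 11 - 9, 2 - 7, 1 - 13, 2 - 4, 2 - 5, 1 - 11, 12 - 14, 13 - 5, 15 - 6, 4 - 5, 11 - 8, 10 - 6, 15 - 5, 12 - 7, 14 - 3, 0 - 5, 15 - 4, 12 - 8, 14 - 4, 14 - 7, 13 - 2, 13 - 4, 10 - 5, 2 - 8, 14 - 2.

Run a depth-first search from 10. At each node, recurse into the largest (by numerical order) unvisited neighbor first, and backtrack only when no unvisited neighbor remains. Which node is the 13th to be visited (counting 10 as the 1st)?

Visit 10
10 → 11
11 → 15
15 → 8
8 → 12
12 → 14
14 → 7
7 → 9
9 → 3
3 → 13
13 → 5
5 → 4
4 → 2
5 → 0
13 → 1
15 → 6

Visit order: 10, 11, 15, 8, 12, 14, 7, 9, 3, 13, 5, 4, 2, 0, 1, 6

2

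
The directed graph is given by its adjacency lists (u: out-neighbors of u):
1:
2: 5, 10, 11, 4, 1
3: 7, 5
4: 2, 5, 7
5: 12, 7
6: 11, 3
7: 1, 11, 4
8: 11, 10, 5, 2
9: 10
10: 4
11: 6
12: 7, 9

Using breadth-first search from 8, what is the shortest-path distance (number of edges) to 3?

3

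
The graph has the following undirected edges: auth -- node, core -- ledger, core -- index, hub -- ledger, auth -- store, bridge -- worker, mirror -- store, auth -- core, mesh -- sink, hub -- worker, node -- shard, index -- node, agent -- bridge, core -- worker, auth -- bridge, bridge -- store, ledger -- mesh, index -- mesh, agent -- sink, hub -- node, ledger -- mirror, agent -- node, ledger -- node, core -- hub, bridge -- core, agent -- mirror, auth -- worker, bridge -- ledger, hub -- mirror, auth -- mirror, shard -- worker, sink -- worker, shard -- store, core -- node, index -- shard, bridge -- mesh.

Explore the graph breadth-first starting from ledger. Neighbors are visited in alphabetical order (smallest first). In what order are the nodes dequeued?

Visit ledger; enqueue bridge, core, hub, mesh, mirror, node → queue [bridge, core, hub, mesh, mirror, node]
Visit bridge; enqueue agent, auth, store, worker → queue [core, hub, mesh, mirror, node, agent, auth, store, worker]
Visit core; enqueue index → queue [hub, mesh, mirror, node, agent, auth, store, worker, index]
Visit hub → queue [mesh, mirror, node, agent, auth, store, worker, index]
Visit mesh; enqueue sink → queue [mirror, node, agent, auth, store, worker, index, sink]
Visit mirror → queue [node, agent, auth, store, worker, index, sink]
Visit node; enqueue shard → queue [agent, auth, store, worker, index, sink, shard]
Visit agent → queue [auth, store, worker, index, sink, shard]
Visit auth → queue [store, worker, index, sink, shard]
Visit store → queue [worker, index, sink, shard]
Visit worker → queue [index, sink, shard]
Visit index → queue [sink, shard]
Visit sink → queue [shard]
Visit shard → queue []

ledger bridge core hub mesh mirror node agent auth store worker index sink shard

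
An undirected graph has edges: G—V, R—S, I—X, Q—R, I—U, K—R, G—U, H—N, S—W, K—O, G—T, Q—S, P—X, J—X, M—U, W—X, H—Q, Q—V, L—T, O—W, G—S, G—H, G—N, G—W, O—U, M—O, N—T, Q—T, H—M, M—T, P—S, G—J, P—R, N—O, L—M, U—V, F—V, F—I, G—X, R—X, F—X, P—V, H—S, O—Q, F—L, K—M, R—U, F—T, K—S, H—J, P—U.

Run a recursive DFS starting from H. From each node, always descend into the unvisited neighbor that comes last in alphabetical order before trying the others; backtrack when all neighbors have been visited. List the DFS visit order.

H, S, W, X, R, U, V, Q, T, N, O, M, L, F, I, K, G, J, P

Visit H
H → S
S → W
W → X
X → R
R → U
U → V
V → Q
Q → T
T → N
N → O
O → M
M → L
L → F
F → I
M → K
N → G
G → J
V → P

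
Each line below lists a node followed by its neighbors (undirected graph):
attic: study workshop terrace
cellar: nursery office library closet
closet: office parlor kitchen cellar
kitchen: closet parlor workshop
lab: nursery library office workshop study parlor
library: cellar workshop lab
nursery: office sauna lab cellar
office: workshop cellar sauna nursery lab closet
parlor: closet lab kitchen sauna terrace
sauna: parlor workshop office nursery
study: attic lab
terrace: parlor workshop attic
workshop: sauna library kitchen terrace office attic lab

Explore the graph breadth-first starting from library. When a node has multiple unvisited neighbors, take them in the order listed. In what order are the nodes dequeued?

library, cellar, workshop, lab, nursery, office, closet, sauna, kitchen, terrace, attic, study, parlor

Visit library; enqueue cellar, workshop, lab → queue [cellar, workshop, lab]
Visit cellar; enqueue nursery, office, closet → queue [workshop, lab, nursery, office, closet]
Visit workshop; enqueue sauna, kitchen, terrace, attic → queue [lab, nursery, office, closet, sauna, kitchen, terrace, attic]
Visit lab; enqueue study, parlor → queue [nursery, office, closet, sauna, kitchen, terrace, attic, study, parlor]
Visit nursery → queue [office, closet, sauna, kitchen, terrace, attic, study, parlor]
Visit office → queue [closet, sauna, kitchen, terrace, attic, study, parlor]
Visit closet → queue [sauna, kitchen, terrace, attic, study, parlor]
Visit sauna → queue [kitchen, terrace, attic, study, parlor]
Visit kitchen → queue [terrace, attic, study, parlor]
Visit terrace → queue [attic, study, parlor]
Visit attic → queue [study, parlor]
Visit study → queue [parlor]
Visit parlor → queue []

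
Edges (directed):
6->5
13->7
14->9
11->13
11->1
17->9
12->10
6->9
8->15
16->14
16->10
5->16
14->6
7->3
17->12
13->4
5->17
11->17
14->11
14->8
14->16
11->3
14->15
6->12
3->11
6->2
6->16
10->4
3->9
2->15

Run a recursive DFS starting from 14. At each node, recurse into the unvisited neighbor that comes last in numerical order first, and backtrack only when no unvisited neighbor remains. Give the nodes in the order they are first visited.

14 -> 16 -> 10 -> 4 -> 15 -> 11 -> 17 -> 12 -> 9 -> 13 -> 7 -> 3 -> 1 -> 8 -> 6 -> 5 -> 2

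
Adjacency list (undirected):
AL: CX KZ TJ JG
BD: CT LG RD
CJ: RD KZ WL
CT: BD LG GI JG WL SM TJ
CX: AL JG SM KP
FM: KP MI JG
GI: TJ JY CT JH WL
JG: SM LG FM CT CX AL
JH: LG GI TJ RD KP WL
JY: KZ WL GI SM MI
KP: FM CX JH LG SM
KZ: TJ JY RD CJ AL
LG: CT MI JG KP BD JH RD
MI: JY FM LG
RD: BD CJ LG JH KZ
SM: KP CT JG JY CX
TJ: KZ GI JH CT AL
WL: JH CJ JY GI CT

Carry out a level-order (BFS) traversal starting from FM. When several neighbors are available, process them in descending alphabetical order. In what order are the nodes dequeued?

Visit FM; enqueue MI, KP, JG → queue [MI, KP, JG]
Visit MI; enqueue LG, JY → queue [KP, JG, LG, JY]
Visit KP; enqueue SM, JH, CX → queue [JG, LG, JY, SM, JH, CX]
Visit JG; enqueue CT, AL → queue [LG, JY, SM, JH, CX, CT, AL]
Visit LG; enqueue RD, BD → queue [JY, SM, JH, CX, CT, AL, RD, BD]
Visit JY; enqueue WL, KZ, GI → queue [SM, JH, CX, CT, AL, RD, BD, WL, KZ, GI]
Visit SM → queue [JH, CX, CT, AL, RD, BD, WL, KZ, GI]
Visit JH; enqueue TJ → queue [CX, CT, AL, RD, BD, WL, KZ, GI, TJ]
Visit CX → queue [CT, AL, RD, BD, WL, KZ, GI, TJ]
Visit CT → queue [AL, RD, BD, WL, KZ, GI, TJ]
Visit AL → queue [RD, BD, WL, KZ, GI, TJ]
Visit RD; enqueue CJ → queue [BD, WL, KZ, GI, TJ, CJ]
Visit BD → queue [WL, KZ, GI, TJ, CJ]
Visit WL → queue [KZ, GI, TJ, CJ]
Visit KZ → queue [GI, TJ, CJ]
Visit GI → queue [TJ, CJ]
Visit TJ → queue [CJ]
Visit CJ → queue []

FM MI KP JG LG JY SM JH CX CT AL RD BD WL KZ GI TJ CJ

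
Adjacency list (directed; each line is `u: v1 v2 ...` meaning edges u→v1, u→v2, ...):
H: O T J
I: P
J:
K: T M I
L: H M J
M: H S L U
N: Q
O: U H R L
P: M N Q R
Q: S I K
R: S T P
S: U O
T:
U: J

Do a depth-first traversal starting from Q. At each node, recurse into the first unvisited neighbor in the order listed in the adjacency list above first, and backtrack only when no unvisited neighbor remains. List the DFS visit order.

Q, S, U, J, O, H, T, R, P, M, L, N, I, K

Visit Q
Q → S
S → U
U → J
S → O
O → H
H → T
O → R
R → P
P → M
M → L
P → N
Q → I
Q → K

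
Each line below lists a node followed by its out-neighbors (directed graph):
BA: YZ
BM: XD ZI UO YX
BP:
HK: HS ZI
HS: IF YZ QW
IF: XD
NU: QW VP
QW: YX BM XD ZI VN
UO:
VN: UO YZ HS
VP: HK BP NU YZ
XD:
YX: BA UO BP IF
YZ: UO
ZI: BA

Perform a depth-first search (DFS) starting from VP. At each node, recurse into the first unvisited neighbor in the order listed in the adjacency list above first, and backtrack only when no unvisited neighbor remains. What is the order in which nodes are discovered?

VP → HK → HS → IF → XD → YZ → UO → QW → YX → BA → BP → BM → ZI → VN → NU

Visit VP
VP → HK
HK → HS
HS → IF
IF → XD
HS → YZ
YZ → UO
HS → QW
QW → YX
YX → BA
YX → BP
QW → BM
BM → ZI
QW → VN
VP → NU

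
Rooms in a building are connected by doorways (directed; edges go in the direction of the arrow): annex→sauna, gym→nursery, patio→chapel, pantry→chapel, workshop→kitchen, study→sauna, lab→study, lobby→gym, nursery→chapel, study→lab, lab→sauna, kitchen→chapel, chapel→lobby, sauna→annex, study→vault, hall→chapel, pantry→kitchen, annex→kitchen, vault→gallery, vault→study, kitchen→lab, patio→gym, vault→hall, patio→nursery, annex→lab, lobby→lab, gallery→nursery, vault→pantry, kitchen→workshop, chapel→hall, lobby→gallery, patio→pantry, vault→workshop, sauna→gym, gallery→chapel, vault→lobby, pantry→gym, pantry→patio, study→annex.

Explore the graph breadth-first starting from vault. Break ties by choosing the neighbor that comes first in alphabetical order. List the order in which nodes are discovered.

Visit vault; enqueue gallery, hall, lobby, pantry, study, workshop → queue [gallery, hall, lobby, pantry, study, workshop]
Visit gallery; enqueue chapel, nursery → queue [hall, lobby, pantry, study, workshop, chapel, nursery]
Visit hall → queue [lobby, pantry, study, workshop, chapel, nursery]
Visit lobby; enqueue gym, lab → queue [pantry, study, workshop, chapel, nursery, gym, lab]
Visit pantry; enqueue kitchen, patio → queue [study, workshop, chapel, nursery, gym, lab, kitchen, patio]
Visit study; enqueue annex, sauna → queue [workshop, chapel, nursery, gym, lab, kitchen, patio, annex, sauna]
Visit workshop → queue [chapel, nursery, gym, lab, kitchen, patio, annex, sauna]
Visit chapel → queue [nursery, gym, lab, kitchen, patio, annex, sauna]
Visit nursery → queue [gym, lab, kitchen, patio, annex, sauna]
Visit gym → queue [lab, kitchen, patio, annex, sauna]
Visit lab → queue [kitchen, patio, annex, sauna]
Visit kitchen → queue [patio, annex, sauna]
Visit patio → queue [annex, sauna]
Visit annex → queue [sauna]
Visit sauna → queue []

vault → gallery → hall → lobby → pantry → study → workshop → chapel → nursery → gym → lab → kitchen → patio → annex → sauna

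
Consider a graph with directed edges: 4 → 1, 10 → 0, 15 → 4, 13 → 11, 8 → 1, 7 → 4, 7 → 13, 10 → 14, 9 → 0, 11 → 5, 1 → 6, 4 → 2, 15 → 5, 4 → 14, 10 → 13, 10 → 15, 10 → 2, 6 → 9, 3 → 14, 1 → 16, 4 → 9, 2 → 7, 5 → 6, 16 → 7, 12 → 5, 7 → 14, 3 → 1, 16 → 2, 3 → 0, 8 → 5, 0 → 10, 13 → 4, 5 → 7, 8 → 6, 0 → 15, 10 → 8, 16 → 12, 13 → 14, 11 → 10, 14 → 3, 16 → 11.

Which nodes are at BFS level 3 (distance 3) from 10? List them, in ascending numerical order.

9, 16

Level 0: 10
Level 1: 0, 2, 8, 13, 14, 15
Level 2: 1, 3, 4, 5, 6, 7, 11
Level 3: 9, 16
Level 4: 12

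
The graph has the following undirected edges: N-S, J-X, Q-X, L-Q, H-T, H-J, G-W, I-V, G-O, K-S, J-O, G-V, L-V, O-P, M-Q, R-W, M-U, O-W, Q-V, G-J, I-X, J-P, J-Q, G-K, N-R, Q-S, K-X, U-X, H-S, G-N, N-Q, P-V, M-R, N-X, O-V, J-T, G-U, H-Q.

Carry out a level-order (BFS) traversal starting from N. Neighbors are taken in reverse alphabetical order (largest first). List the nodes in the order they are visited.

Visit N; enqueue X, S, R, Q, G → queue [X, S, R, Q, G]
Visit X; enqueue U, K, J, I → queue [S, R, Q, G, U, K, J, I]
Visit S; enqueue H → queue [R, Q, G, U, K, J, I, H]
Visit R; enqueue W, M → queue [Q, G, U, K, J, I, H, W, M]
Visit Q; enqueue V, L → queue [G, U, K, J, I, H, W, M, V, L]
Visit G; enqueue O → queue [U, K, J, I, H, W, M, V, L, O]
Visit U → queue [K, J, I, H, W, M, V, L, O]
Visit K → queue [J, I, H, W, M, V, L, O]
Visit J; enqueue T, P → queue [I, H, W, M, V, L, O, T, P]
Visit I → queue [H, W, M, V, L, O, T, P]
Visit H → queue [W, M, V, L, O, T, P]
Visit W → queue [M, V, L, O, T, P]
Visit M → queue [V, L, O, T, P]
Visit V → queue [L, O, T, P]
Visit L → queue [O, T, P]
Visit O → queue [T, P]
Visit T → queue [P]
Visit P → queue []

N X S R Q G U K J I H W M V L O T P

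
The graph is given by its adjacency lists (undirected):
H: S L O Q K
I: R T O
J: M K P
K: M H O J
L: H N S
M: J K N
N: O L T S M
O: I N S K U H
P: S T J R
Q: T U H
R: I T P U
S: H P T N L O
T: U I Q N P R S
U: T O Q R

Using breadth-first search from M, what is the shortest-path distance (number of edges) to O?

Level 0: M
Level 1: J, K, N
Level 2: H, L, O, P, S, T
Level 3: I, Q, R, U
O first appears at level 2.

2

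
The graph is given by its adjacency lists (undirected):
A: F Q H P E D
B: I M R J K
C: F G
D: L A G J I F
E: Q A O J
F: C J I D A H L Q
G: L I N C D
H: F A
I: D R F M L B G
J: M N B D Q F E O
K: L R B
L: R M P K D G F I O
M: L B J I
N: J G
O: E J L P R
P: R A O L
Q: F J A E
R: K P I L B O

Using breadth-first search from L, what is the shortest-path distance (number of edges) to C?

2

Level 0: L
Level 1: D, F, G, I, K, M, O, P, R
Level 2: A, B, C, E, H, J, N, Q
C first appears at level 2.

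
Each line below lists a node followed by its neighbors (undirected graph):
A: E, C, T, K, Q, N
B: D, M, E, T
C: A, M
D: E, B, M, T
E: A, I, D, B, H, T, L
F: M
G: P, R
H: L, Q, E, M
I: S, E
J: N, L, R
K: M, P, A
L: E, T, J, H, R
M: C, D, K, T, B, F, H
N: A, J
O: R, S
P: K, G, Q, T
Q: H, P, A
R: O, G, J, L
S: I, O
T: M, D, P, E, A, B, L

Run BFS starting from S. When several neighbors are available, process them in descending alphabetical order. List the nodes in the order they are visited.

Visit S; enqueue O, I → queue [O, I]
Visit O; enqueue R → queue [I, R]
Visit I; enqueue E → queue [R, E]
Visit R; enqueue L, J, G → queue [E, L, J, G]
Visit E; enqueue T, H, D, B, A → queue [L, J, G, T, H, D, B, A]
Visit L → queue [J, G, T, H, D, B, A]
Visit J; enqueue N → queue [G, T, H, D, B, A, N]
Visit G; enqueue P → queue [T, H, D, B, A, N, P]
Visit T; enqueue M → queue [H, D, B, A, N, P, M]
Visit H; enqueue Q → queue [D, B, A, N, P, M, Q]
Visit D → queue [B, A, N, P, M, Q]
Visit B → queue [A, N, P, M, Q]
Visit A; enqueue K, C → queue [N, P, M, Q, K, C]
Visit N → queue [P, M, Q, K, C]
Visit P → queue [M, Q, K, C]
Visit M; enqueue F → queue [Q, K, C, F]
Visit Q → queue [K, C, F]
Visit K → queue [C, F]
Visit C → queue [F]
Visit F → queue []

S, O, I, R, E, L, J, G, T, H, D, B, A, N, P, M, Q, K, C, F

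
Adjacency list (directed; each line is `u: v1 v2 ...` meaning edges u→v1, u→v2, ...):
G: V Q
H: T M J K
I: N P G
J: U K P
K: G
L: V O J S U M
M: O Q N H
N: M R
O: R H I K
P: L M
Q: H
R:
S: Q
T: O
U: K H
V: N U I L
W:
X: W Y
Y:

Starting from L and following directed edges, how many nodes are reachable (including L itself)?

16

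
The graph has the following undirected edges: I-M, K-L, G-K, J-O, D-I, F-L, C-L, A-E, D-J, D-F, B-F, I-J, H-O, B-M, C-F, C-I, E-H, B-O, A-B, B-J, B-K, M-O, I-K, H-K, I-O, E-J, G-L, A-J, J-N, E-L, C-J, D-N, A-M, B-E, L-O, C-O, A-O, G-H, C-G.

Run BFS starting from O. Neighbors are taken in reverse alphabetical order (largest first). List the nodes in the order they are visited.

O, M, L, J, I, H, C, B, A, K, G, F, E, N, D

Visit O; enqueue M, L, J, I, H, C, B, A → queue [M, L, J, I, H, C, B, A]
Visit M → queue [L, J, I, H, C, B, A]
Visit L; enqueue K, G, F, E → queue [J, I, H, C, B, A, K, G, F, E]
Visit J; enqueue N, D → queue [I, H, C, B, A, K, G, F, E, N, D]
Visit I → queue [H, C, B, A, K, G, F, E, N, D]
Visit H → queue [C, B, A, K, G, F, E, N, D]
Visit C → queue [B, A, K, G, F, E, N, D]
Visit B → queue [A, K, G, F, E, N, D]
Visit A → queue [K, G, F, E, N, D]
Visit K → queue [G, F, E, N, D]
Visit G → queue [F, E, N, D]
Visit F → queue [E, N, D]
Visit E → queue [N, D]
Visit N → queue [D]
Visit D → queue []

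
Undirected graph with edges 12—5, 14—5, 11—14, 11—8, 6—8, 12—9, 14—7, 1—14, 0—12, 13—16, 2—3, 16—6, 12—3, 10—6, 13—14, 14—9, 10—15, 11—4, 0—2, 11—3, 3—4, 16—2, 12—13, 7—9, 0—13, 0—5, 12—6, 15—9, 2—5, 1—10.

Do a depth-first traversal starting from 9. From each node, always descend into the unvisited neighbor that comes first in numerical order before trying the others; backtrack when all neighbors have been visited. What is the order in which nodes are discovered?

Visit 9
9 → 7
7 → 14
14 → 1
1 → 10
10 → 6
6 → 8
8 → 11
11 → 3
3 → 2
2 → 0
0 → 5
5 → 12
12 → 13
13 → 16
3 → 4
10 → 15

9 → 7 → 14 → 1 → 10 → 6 → 8 → 11 → 3 → 2 → 0 → 5 → 12 → 13 → 16 → 4 → 15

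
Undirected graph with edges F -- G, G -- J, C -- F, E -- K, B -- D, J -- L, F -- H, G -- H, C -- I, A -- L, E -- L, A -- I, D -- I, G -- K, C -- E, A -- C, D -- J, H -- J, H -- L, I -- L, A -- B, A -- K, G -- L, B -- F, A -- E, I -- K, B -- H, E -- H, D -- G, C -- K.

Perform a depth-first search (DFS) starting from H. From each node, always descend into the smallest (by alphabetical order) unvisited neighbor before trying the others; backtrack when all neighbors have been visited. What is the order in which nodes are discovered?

Visit H
H → B
B → A
A → C
C → E
E → K
K → G
G → D
D → I
I → L
L → J
G → F

H, B, A, C, E, K, G, D, I, L, J, F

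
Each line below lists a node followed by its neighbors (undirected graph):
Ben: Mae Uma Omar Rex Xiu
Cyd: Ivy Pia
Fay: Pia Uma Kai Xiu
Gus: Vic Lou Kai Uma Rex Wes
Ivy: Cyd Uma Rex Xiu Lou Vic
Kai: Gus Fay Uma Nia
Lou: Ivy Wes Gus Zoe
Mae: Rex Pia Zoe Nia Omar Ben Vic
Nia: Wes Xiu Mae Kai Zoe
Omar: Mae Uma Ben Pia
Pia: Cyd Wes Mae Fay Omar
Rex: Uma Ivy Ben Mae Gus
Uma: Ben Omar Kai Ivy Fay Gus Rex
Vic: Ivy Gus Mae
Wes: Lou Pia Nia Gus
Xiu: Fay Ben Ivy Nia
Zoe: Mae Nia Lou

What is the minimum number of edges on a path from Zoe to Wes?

2

Level 0: Zoe
Level 1: Lou, Mae, Nia
Level 2: Ben, Gus, Ivy, Kai, Omar, Pia, Rex, Vic, Wes, Xiu
Level 3: Cyd, Fay, Uma
Wes first appears at level 2.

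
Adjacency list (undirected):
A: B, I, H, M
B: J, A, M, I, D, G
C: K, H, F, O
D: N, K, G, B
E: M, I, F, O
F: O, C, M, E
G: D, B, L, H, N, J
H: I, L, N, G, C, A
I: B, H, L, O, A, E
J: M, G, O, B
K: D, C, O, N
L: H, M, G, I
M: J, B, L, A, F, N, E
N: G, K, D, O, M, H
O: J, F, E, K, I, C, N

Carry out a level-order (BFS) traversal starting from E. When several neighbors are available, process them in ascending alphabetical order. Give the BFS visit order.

Visit E; enqueue F, I, M, O → queue [F, I, M, O]
Visit F; enqueue C → queue [I, M, O, C]
Visit I; enqueue A, B, H, L → queue [M, O, C, A, B, H, L]
Visit M; enqueue J, N → queue [O, C, A, B, H, L, J, N]
Visit O; enqueue K → queue [C, A, B, H, L, J, N, K]
Visit C → queue [A, B, H, L, J, N, K]
Visit A → queue [B, H, L, J, N, K]
Visit B; enqueue D, G → queue [H, L, J, N, K, D, G]
Visit H → queue [L, J, N, K, D, G]
Visit L → queue [J, N, K, D, G]
Visit J → queue [N, K, D, G]
Visit N → queue [K, D, G]
Visit K → queue [D, G]
Visit D → queue [G]
Visit G → queue []

E F I M O C A B H L J N K D G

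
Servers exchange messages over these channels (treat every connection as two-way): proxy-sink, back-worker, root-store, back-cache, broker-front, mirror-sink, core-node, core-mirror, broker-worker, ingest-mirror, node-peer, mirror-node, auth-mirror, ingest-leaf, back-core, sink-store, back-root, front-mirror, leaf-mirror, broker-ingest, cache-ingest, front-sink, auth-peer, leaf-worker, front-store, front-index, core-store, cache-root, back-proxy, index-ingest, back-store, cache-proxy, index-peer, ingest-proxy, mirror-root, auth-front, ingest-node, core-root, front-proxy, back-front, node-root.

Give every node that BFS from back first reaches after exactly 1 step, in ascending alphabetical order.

cache, core, front, proxy, root, store, worker

Level 0: back
Level 1: cache, core, front, proxy, root, store, worker
Level 2: auth, broker, index, ingest, leaf, mirror, node, sink
Level 3: peer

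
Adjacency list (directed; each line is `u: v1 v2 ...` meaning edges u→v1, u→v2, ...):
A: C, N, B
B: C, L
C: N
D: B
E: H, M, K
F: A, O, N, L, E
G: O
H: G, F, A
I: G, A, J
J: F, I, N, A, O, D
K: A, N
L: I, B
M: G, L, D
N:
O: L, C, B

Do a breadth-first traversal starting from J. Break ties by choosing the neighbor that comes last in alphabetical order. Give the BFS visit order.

J, O, N, I, F, D, A, L, C, B, G, E, M, K, H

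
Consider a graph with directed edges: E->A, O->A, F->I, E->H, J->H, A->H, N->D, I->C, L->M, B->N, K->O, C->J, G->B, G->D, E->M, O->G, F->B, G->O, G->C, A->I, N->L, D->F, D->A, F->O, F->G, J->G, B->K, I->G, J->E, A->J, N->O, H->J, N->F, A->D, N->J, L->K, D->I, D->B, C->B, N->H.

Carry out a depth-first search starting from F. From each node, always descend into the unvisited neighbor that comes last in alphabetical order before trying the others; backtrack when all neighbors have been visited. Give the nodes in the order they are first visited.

Visit F
F → O
O → G
G → D
D → I
I → C
C → J
J → H
J → E
E → M
E → A
C → B
B → N
N → L
L → K

F -> O -> G -> D -> I -> C -> J -> H -> E -> M -> A -> B -> N -> L -> K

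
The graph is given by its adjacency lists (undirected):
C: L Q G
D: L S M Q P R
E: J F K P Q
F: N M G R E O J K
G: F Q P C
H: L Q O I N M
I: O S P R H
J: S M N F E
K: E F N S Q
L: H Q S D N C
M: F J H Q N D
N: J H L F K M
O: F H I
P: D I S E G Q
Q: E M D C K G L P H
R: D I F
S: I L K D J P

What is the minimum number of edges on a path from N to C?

2

Level 0: N
Level 1: F, H, J, K, L, M
Level 2: C, D, E, G, I, O, Q, R, S
Level 3: P
C first appears at level 2.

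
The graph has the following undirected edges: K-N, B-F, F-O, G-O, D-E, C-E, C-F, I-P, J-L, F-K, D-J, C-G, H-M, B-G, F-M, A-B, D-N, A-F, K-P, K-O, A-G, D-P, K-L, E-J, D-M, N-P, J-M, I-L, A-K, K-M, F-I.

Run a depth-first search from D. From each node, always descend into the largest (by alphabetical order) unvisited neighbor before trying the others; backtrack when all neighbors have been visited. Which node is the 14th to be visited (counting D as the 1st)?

Visit D
D → P
P → N
N → K
K → O
O → G
G → C
C → F
F → M
M → J
J → L
L → I
J → E
M → H
F → B
B → A

Visit order: D, P, N, K, O, G, C, F, M, J, L, I, E, H, B, A

H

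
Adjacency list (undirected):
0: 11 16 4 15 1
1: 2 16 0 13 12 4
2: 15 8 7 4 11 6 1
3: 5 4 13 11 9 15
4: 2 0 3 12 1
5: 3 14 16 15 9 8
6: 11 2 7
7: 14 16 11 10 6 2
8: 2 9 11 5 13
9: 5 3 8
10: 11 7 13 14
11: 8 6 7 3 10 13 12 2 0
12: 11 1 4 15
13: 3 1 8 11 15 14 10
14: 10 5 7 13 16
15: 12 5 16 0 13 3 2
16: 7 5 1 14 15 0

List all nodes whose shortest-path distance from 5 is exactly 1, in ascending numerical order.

3, 8, 9, 14, 15, 16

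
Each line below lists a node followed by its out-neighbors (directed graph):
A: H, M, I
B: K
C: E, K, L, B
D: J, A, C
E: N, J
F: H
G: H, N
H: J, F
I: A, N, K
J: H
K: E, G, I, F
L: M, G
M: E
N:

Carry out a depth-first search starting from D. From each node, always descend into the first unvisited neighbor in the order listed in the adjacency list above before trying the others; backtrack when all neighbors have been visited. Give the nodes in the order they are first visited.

D J H F A M E N I K G C L B

Visit D
D → J
J → H
H → F
D → A
A → M
M → E
E → N
A → I
I → K
K → G
D → C
C → L
C → B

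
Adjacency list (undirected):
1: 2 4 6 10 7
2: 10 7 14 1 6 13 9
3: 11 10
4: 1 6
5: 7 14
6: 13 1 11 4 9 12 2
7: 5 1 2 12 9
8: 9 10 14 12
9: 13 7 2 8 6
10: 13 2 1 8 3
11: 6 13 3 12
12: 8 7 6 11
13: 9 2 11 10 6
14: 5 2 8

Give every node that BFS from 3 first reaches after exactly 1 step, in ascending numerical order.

Level 0: 3
Level 1: 10, 11
Level 2: 1, 2, 6, 8, 12, 13
Level 3: 4, 7, 9, 14
Level 4: 5

10, 11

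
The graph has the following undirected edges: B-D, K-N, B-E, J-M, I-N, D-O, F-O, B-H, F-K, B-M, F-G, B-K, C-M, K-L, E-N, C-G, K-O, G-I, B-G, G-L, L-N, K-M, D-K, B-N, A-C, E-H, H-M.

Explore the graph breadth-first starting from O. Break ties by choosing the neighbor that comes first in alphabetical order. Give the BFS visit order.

O -> D -> F -> K -> B -> G -> L -> M -> N -> E -> H -> C -> I -> J -> A

Visit O; enqueue D, F, K → queue [D, F, K]
Visit D; enqueue B → queue [F, K, B]
Visit F; enqueue G → queue [K, B, G]
Visit K; enqueue L, M, N → queue [B, G, L, M, N]
Visit B; enqueue E, H → queue [G, L, M, N, E, H]
Visit G; enqueue C, I → queue [L, M, N, E, H, C, I]
Visit L → queue [M, N, E, H, C, I]
Visit M; enqueue J → queue [N, E, H, C, I, J]
Visit N → queue [E, H, C, I, J]
Visit E → queue [H, C, I, J]
Visit H → queue [C, I, J]
Visit C; enqueue A → queue [I, J, A]
Visit I → queue [J, A]
Visit J → queue [A]
Visit A → queue []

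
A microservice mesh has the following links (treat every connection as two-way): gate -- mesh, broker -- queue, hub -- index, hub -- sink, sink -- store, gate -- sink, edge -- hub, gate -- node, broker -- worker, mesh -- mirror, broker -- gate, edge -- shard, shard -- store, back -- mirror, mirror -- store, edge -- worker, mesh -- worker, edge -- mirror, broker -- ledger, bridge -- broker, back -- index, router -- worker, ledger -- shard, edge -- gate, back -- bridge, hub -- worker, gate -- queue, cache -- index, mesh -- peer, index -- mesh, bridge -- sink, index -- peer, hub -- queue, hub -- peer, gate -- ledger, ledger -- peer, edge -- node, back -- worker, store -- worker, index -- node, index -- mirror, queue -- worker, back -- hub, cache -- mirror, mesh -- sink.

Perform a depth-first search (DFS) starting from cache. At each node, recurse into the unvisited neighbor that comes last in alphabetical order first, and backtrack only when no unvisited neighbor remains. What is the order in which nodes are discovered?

cache -> mirror -> store -> worker -> router -> queue -> hub -> sink -> mesh -> peer -> ledger -> shard -> edge -> node -> index -> back -> bridge -> broker -> gate

Visit cache
cache → mirror
mirror → store
store → worker
worker → router
worker → queue
queue → hub
hub → sink
sink → mesh
mesh → peer
peer → ledger
ledger → shard
shard → edge
edge → node
node → index
index → back
back → bridge
bridge → broker
broker → gate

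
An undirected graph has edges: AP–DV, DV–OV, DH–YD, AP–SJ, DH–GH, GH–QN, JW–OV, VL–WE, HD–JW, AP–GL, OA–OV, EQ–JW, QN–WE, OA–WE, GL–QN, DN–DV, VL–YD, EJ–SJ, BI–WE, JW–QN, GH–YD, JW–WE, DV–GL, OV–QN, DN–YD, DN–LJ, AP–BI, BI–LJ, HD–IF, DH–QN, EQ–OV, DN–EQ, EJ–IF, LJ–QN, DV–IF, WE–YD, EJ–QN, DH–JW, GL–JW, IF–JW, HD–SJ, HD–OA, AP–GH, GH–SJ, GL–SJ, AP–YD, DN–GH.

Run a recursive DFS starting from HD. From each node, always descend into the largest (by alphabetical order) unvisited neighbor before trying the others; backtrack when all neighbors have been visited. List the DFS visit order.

Visit HD
HD → SJ
SJ → GL
GL → QN
QN → WE
WE → YD
YD → VL
YD → GH
GH → DN
DN → LJ
LJ → BI
BI → AP
AP → DV
DV → OV
OV → OA
OV → JW
JW → IF
IF → EJ
JW → EQ
JW → DH

HD → SJ → GL → QN → WE → YD → VL → GH → DN → LJ → BI → AP → DV → OV → OA → JW → IF → EJ → EQ → DH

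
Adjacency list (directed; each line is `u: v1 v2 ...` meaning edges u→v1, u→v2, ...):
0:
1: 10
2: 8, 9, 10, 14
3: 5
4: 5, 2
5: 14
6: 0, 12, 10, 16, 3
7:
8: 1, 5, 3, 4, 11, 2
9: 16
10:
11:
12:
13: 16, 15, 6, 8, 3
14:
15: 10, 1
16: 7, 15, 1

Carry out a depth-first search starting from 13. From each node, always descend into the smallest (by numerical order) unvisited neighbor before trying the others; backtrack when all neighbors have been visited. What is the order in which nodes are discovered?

13 → 3 → 5 → 14 → 6 → 0 → 10 → 12 → 16 → 1 → 7 → 15 → 8 → 2 → 9 → 4 → 11

Visit 13
13 → 3
3 → 5
5 → 14
13 → 6
6 → 0
6 → 10
6 → 12
6 → 16
16 → 1
16 → 7
16 → 15
13 → 8
8 → 2
2 → 9
8 → 4
8 → 11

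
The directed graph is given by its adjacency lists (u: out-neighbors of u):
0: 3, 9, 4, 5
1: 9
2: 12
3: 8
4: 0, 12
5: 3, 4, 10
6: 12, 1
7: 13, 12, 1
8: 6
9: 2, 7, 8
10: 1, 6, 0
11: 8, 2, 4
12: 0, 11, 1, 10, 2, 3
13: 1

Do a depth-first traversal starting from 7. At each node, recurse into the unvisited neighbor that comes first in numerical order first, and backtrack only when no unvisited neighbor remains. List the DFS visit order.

7, 1, 9, 2, 12, 0, 3, 8, 6, 4, 5, 10, 11, 13

Visit 7
7 → 1
1 → 9
9 → 2
2 → 12
12 → 0
0 → 3
3 → 8
8 → 6
0 → 4
0 → 5
5 → 10
12 → 11
7 → 13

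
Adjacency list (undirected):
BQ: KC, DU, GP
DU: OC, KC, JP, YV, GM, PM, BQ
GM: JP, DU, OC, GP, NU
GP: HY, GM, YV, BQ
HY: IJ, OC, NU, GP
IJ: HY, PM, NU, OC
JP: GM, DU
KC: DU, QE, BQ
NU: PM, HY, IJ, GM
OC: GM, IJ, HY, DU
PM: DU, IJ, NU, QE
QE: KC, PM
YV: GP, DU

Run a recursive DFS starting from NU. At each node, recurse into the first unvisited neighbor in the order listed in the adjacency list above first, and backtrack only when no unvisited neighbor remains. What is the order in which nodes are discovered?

NU → PM → DU → OC → GM → JP → GP → HY → IJ → YV → BQ → KC → QE

Visit NU
NU → PM
PM → DU
DU → OC
OC → GM
GM → JP
GM → GP
GP → HY
HY → IJ
GP → YV
GP → BQ
BQ → KC
KC → QE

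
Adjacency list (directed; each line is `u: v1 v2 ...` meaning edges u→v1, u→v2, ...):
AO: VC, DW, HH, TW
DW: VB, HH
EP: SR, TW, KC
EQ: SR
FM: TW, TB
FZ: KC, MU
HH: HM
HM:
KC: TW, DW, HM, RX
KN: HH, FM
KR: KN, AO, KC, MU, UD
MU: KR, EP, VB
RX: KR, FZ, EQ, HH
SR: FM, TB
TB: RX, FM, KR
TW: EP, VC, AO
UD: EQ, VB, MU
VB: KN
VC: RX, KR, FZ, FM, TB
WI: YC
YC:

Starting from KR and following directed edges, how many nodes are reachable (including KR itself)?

19

BFS from KR visits: KR, KN, AO, KC, MU, UD, HH, FM, VC, DW, TW, HM, RX, EP, VB, EQ, TB, FZ, SR
Reachable nodes: 19 of 21 total.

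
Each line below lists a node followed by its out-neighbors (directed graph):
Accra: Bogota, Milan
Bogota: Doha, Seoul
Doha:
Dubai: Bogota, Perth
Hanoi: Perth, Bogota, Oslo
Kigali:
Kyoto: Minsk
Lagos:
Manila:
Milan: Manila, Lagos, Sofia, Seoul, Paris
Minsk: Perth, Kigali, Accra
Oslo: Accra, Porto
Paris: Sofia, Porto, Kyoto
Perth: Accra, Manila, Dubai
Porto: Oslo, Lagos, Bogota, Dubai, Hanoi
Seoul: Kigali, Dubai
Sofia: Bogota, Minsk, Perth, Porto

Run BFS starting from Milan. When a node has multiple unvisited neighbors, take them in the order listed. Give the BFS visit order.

Milan, Manila, Lagos, Sofia, Seoul, Paris, Bogota, Minsk, Perth, Porto, Kigali, Dubai, Kyoto, Doha, Accra, Oslo, Hanoi

Visit Milan; enqueue Manila, Lagos, Sofia, Seoul, Paris → queue [Manila, Lagos, Sofia, Seoul, Paris]
Visit Manila → queue [Lagos, Sofia, Seoul, Paris]
Visit Lagos → queue [Sofia, Seoul, Paris]
Visit Sofia; enqueue Bogota, Minsk, Perth, Porto → queue [Seoul, Paris, Bogota, Minsk, Perth, Porto]
Visit Seoul; enqueue Kigali, Dubai → queue [Paris, Bogota, Minsk, Perth, Porto, Kigali, Dubai]
Visit Paris; enqueue Kyoto → queue [Bogota, Minsk, Perth, Porto, Kigali, Dubai, Kyoto]
Visit Bogota; enqueue Doha → queue [Minsk, Perth, Porto, Kigali, Dubai, Kyoto, Doha]
Visit Minsk; enqueue Accra → queue [Perth, Porto, Kigali, Dubai, Kyoto, Doha, Accra]
Visit Perth → queue [Porto, Kigali, Dubai, Kyoto, Doha, Accra]
Visit Porto; enqueue Oslo, Hanoi → queue [Kigali, Dubai, Kyoto, Doha, Accra, Oslo, Hanoi]
Visit Kigali → queue [Dubai, Kyoto, Doha, Accra, Oslo, Hanoi]
Visit Dubai → queue [Kyoto, Doha, Accra, Oslo, Hanoi]
Visit Kyoto → queue [Doha, Accra, Oslo, Hanoi]
Visit Doha → queue [Accra, Oslo, Hanoi]
Visit Accra → queue [Oslo, Hanoi]
Visit Oslo → queue [Hanoi]
Visit Hanoi → queue []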